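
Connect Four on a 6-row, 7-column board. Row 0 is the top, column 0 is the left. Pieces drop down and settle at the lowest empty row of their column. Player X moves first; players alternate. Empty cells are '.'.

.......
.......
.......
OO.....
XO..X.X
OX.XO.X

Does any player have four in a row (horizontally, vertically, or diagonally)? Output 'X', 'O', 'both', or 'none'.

none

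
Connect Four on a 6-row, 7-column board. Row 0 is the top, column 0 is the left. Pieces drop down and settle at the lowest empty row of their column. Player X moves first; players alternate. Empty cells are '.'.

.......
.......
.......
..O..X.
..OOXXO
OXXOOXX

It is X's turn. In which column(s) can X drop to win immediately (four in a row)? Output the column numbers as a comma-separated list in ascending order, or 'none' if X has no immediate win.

Answer: 5

Derivation:
col 0: drop X → no win
col 1: drop X → no win
col 2: drop X → no win
col 3: drop X → no win
col 4: drop X → no win
col 5: drop X → WIN!
col 6: drop X → no win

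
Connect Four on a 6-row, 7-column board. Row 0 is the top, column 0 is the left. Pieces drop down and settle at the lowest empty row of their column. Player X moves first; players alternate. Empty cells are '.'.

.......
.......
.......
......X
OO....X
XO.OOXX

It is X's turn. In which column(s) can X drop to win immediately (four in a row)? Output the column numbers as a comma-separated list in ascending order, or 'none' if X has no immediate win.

Answer: 6

Derivation:
col 0: drop X → no win
col 1: drop X → no win
col 2: drop X → no win
col 3: drop X → no win
col 4: drop X → no win
col 5: drop X → no win
col 6: drop X → WIN!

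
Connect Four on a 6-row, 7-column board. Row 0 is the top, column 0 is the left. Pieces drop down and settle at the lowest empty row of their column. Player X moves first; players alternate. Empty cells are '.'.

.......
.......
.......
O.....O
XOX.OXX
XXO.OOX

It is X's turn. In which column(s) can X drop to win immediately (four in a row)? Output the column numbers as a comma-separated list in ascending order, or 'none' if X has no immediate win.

Answer: none

Derivation:
col 0: drop X → no win
col 1: drop X → no win
col 2: drop X → no win
col 3: drop X → no win
col 4: drop X → no win
col 5: drop X → no win
col 6: drop X → no win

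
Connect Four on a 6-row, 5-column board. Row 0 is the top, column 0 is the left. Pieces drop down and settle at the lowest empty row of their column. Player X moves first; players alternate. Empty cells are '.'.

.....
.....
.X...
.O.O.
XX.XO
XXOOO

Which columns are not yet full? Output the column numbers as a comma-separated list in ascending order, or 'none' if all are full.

col 0: top cell = '.' → open
col 1: top cell = '.' → open
col 2: top cell = '.' → open
col 3: top cell = '.' → open
col 4: top cell = '.' → open

Answer: 0,1,2,3,4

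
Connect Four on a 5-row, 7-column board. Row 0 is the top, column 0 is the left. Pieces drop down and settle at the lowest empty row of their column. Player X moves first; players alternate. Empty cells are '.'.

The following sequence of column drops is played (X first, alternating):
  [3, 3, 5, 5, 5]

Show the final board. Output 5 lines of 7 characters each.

Answer: .......
.......
.....X.
...O.O.
...X.X.

Derivation:
Move 1: X drops in col 3, lands at row 4
Move 2: O drops in col 3, lands at row 3
Move 3: X drops in col 5, lands at row 4
Move 4: O drops in col 5, lands at row 3
Move 5: X drops in col 5, lands at row 2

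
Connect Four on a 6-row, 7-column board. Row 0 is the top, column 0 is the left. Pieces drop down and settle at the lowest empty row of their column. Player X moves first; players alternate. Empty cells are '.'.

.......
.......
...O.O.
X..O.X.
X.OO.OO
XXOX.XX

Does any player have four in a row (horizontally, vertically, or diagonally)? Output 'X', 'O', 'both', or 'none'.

none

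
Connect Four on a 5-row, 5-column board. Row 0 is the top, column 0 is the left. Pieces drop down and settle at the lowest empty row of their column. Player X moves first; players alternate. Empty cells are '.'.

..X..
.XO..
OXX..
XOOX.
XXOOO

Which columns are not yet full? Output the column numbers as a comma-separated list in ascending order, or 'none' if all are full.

Answer: 0,1,3,4

Derivation:
col 0: top cell = '.' → open
col 1: top cell = '.' → open
col 2: top cell = 'X' → FULL
col 3: top cell = '.' → open
col 4: top cell = '.' → open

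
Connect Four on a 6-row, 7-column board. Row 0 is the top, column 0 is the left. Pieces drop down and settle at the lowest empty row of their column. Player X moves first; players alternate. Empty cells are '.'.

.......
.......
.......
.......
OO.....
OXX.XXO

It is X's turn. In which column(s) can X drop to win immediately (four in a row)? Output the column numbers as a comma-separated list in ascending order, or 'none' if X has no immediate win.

Answer: 3

Derivation:
col 0: drop X → no win
col 1: drop X → no win
col 2: drop X → no win
col 3: drop X → WIN!
col 4: drop X → no win
col 5: drop X → no win
col 6: drop X → no win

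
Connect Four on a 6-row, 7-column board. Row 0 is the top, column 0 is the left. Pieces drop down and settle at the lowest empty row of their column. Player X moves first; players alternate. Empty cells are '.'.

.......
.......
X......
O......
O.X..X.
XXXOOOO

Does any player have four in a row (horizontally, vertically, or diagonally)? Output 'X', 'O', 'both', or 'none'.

O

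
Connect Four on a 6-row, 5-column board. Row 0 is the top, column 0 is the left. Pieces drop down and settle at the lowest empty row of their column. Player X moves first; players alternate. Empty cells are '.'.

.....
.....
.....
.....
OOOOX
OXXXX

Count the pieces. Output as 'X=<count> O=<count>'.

X=5 O=5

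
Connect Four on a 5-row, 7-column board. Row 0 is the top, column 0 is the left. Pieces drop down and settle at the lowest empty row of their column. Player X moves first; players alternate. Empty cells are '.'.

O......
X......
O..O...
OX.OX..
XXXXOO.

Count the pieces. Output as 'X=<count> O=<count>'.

X=7 O=7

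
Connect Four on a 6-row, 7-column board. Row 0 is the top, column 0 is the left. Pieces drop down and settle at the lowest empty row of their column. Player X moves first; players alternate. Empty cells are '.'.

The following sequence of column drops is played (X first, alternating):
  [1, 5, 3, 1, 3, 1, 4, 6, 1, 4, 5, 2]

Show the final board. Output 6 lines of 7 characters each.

Answer: .......
.......
.X.....
.O.....
.O.XOX.
.XOXXOO

Derivation:
Move 1: X drops in col 1, lands at row 5
Move 2: O drops in col 5, lands at row 5
Move 3: X drops in col 3, lands at row 5
Move 4: O drops in col 1, lands at row 4
Move 5: X drops in col 3, lands at row 4
Move 6: O drops in col 1, lands at row 3
Move 7: X drops in col 4, lands at row 5
Move 8: O drops in col 6, lands at row 5
Move 9: X drops in col 1, lands at row 2
Move 10: O drops in col 4, lands at row 4
Move 11: X drops in col 5, lands at row 4
Move 12: O drops in col 2, lands at row 5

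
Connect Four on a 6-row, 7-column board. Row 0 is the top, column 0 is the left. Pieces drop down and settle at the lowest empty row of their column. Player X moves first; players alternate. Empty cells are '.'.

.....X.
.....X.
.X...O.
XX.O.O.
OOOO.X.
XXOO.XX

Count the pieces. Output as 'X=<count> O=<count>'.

X=10 O=9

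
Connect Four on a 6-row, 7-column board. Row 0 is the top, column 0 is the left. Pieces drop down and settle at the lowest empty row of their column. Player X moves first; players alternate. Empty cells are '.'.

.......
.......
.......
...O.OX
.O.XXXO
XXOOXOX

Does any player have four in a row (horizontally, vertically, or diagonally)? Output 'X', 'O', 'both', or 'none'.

none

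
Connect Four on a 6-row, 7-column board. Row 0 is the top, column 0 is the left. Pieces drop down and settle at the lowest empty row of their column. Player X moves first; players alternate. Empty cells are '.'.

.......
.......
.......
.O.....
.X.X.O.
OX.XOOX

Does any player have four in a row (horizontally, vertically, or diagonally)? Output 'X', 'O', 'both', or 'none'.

none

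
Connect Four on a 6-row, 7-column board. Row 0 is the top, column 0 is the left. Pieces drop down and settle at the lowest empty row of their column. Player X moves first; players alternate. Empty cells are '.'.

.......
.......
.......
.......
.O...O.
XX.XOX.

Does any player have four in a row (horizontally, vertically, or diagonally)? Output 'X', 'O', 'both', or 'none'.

none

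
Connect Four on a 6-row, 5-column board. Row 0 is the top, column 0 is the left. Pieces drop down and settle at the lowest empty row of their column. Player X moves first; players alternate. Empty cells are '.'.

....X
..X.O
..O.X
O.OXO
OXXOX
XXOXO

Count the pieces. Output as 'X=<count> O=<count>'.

X=10 O=9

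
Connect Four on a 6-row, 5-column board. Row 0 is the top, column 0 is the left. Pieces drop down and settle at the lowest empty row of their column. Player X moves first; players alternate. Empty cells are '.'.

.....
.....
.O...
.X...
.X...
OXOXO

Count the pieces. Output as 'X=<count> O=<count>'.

X=4 O=4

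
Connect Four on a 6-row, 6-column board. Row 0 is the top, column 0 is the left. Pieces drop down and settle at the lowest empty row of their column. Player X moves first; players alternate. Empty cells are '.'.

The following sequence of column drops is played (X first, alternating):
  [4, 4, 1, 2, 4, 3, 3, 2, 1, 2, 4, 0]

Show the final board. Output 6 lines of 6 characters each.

Answer: ......
......
....X.
..O.X.
.XOXO.
OXOOX.

Derivation:
Move 1: X drops in col 4, lands at row 5
Move 2: O drops in col 4, lands at row 4
Move 3: X drops in col 1, lands at row 5
Move 4: O drops in col 2, lands at row 5
Move 5: X drops in col 4, lands at row 3
Move 6: O drops in col 3, lands at row 5
Move 7: X drops in col 3, lands at row 4
Move 8: O drops in col 2, lands at row 4
Move 9: X drops in col 1, lands at row 4
Move 10: O drops in col 2, lands at row 3
Move 11: X drops in col 4, lands at row 2
Move 12: O drops in col 0, lands at row 5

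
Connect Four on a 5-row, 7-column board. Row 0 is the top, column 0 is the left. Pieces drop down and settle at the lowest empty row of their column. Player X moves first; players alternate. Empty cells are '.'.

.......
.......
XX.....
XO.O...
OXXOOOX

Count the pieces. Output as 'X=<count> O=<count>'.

X=6 O=6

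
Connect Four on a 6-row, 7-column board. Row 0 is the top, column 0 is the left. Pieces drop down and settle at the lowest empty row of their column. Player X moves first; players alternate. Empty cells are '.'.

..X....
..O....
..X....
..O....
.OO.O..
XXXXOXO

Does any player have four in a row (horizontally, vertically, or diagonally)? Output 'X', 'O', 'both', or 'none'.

X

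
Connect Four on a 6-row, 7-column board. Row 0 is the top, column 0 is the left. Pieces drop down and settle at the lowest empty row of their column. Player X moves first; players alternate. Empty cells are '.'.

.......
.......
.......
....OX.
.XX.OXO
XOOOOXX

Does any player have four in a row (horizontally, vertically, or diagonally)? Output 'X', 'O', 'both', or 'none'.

O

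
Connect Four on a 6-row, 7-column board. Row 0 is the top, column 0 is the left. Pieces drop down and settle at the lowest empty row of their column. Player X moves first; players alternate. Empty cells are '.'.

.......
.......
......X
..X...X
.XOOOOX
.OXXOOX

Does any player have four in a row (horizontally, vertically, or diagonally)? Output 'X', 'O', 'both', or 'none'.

both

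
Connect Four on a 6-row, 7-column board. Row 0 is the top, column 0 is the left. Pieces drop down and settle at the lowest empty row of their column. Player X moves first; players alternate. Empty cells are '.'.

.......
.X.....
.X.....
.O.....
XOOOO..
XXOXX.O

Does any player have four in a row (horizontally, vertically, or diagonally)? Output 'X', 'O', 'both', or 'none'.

O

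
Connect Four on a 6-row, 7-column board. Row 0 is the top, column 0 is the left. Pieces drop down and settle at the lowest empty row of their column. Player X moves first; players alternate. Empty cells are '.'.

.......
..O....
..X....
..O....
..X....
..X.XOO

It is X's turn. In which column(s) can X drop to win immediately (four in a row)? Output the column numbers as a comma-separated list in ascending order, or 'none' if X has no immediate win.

Answer: none

Derivation:
col 0: drop X → no win
col 1: drop X → no win
col 2: drop X → no win
col 3: drop X → no win
col 4: drop X → no win
col 5: drop X → no win
col 6: drop X → no win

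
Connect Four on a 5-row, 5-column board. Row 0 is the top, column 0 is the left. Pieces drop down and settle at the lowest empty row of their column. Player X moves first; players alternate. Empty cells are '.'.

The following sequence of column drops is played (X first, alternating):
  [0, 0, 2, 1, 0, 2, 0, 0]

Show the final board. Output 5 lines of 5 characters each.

Move 1: X drops in col 0, lands at row 4
Move 2: O drops in col 0, lands at row 3
Move 3: X drops in col 2, lands at row 4
Move 4: O drops in col 1, lands at row 4
Move 5: X drops in col 0, lands at row 2
Move 6: O drops in col 2, lands at row 3
Move 7: X drops in col 0, lands at row 1
Move 8: O drops in col 0, lands at row 0

Answer: O....
X....
X....
O.O..
XOX..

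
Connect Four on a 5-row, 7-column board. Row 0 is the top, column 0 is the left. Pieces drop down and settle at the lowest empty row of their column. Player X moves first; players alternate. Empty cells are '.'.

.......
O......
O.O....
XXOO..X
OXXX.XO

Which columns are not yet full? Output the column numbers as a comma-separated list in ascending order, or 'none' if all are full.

Answer: 0,1,2,3,4,5,6

Derivation:
col 0: top cell = '.' → open
col 1: top cell = '.' → open
col 2: top cell = '.' → open
col 3: top cell = '.' → open
col 4: top cell = '.' → open
col 5: top cell = '.' → open
col 6: top cell = '.' → open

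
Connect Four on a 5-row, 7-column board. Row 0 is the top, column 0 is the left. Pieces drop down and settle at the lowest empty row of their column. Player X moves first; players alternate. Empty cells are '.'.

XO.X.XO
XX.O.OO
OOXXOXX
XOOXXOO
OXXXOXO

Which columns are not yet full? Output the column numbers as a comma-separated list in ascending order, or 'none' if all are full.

Answer: 2,4

Derivation:
col 0: top cell = 'X' → FULL
col 1: top cell = 'O' → FULL
col 2: top cell = '.' → open
col 3: top cell = 'X' → FULL
col 4: top cell = '.' → open
col 5: top cell = 'X' → FULL
col 6: top cell = 'O' → FULL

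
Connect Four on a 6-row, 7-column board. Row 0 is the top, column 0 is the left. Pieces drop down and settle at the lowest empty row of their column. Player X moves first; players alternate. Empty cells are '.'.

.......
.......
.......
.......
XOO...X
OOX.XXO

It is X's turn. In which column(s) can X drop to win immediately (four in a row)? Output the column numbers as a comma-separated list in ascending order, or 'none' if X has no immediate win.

Answer: 3

Derivation:
col 0: drop X → no win
col 1: drop X → no win
col 2: drop X → no win
col 3: drop X → WIN!
col 4: drop X → no win
col 5: drop X → no win
col 6: drop X → no win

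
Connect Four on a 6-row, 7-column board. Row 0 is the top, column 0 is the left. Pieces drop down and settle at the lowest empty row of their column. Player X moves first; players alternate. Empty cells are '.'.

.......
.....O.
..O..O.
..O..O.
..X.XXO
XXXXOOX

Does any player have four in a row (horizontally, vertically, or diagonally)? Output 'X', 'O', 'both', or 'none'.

X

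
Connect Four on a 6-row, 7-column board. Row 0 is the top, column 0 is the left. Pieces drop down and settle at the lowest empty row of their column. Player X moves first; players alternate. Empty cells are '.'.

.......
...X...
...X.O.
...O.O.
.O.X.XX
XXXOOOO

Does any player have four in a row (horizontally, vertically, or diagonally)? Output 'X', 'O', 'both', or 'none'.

O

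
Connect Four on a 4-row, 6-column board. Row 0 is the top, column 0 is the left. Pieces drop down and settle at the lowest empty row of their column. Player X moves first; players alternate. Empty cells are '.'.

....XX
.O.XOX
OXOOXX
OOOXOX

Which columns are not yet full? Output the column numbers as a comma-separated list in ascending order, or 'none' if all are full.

Answer: 0,1,2,3

Derivation:
col 0: top cell = '.' → open
col 1: top cell = '.' → open
col 2: top cell = '.' → open
col 3: top cell = '.' → open
col 4: top cell = 'X' → FULL
col 5: top cell = 'X' → FULL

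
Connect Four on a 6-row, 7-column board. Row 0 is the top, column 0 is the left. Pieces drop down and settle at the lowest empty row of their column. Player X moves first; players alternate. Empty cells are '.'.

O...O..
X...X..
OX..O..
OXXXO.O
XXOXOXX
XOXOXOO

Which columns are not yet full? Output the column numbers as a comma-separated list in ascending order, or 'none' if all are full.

Answer: 1,2,3,5,6

Derivation:
col 0: top cell = 'O' → FULL
col 1: top cell = '.' → open
col 2: top cell = '.' → open
col 3: top cell = '.' → open
col 4: top cell = 'O' → FULL
col 5: top cell = '.' → open
col 6: top cell = '.' → open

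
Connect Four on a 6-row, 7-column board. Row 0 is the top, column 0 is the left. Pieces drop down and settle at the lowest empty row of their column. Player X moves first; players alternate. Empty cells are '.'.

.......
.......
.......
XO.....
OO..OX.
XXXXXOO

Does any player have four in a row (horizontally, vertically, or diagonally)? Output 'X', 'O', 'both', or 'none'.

X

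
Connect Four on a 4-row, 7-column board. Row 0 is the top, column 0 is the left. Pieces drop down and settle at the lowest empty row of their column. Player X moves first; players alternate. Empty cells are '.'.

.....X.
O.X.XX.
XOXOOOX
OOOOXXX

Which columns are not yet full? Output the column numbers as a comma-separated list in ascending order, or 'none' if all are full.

Answer: 0,1,2,3,4,6

Derivation:
col 0: top cell = '.' → open
col 1: top cell = '.' → open
col 2: top cell = '.' → open
col 3: top cell = '.' → open
col 4: top cell = '.' → open
col 5: top cell = 'X' → FULL
col 6: top cell = '.' → open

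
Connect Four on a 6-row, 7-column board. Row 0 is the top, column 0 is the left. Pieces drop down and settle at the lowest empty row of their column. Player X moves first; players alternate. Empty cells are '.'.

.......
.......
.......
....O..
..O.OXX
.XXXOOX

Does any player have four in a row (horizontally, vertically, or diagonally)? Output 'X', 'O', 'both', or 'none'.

none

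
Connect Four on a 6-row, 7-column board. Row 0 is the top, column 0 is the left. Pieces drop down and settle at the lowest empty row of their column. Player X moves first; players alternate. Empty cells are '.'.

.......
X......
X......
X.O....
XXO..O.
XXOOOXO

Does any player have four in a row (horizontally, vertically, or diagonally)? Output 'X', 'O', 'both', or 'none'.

X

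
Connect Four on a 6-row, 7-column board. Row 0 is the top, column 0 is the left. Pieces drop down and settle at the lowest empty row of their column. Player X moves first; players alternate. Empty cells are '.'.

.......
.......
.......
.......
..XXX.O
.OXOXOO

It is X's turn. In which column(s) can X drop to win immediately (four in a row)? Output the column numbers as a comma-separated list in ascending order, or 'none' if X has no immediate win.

col 0: drop X → no win
col 1: drop X → WIN!
col 2: drop X → no win
col 3: drop X → no win
col 4: drop X → no win
col 5: drop X → WIN!
col 6: drop X → no win

Answer: 1,5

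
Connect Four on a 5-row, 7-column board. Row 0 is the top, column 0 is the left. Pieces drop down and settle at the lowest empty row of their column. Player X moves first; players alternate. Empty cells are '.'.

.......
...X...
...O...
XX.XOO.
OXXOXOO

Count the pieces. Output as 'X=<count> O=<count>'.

X=7 O=7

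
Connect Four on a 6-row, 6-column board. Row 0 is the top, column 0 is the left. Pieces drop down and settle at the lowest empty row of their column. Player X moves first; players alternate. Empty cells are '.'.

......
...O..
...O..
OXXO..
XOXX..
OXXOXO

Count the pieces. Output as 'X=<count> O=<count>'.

X=8 O=8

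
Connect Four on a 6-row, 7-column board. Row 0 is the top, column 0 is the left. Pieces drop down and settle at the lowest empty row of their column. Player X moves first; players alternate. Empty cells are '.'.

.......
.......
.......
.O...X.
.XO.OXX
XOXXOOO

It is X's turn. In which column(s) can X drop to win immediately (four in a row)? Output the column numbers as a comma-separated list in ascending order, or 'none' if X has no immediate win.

Answer: none

Derivation:
col 0: drop X → no win
col 1: drop X → no win
col 2: drop X → no win
col 3: drop X → no win
col 4: drop X → no win
col 5: drop X → no win
col 6: drop X → no win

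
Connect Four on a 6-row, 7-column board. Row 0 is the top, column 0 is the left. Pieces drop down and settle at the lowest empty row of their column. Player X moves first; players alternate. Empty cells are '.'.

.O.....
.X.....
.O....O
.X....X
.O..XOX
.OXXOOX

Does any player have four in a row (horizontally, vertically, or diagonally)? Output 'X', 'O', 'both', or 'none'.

none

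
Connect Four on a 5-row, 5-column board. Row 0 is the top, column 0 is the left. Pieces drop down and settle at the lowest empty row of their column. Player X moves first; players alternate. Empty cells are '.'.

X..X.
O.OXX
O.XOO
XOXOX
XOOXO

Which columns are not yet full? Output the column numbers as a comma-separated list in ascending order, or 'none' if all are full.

col 0: top cell = 'X' → FULL
col 1: top cell = '.' → open
col 2: top cell = '.' → open
col 3: top cell = 'X' → FULL
col 4: top cell = '.' → open

Answer: 1,2,4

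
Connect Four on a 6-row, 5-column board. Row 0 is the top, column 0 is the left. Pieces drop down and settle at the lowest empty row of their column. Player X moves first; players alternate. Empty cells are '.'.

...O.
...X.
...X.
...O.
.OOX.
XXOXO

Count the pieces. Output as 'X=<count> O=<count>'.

X=6 O=6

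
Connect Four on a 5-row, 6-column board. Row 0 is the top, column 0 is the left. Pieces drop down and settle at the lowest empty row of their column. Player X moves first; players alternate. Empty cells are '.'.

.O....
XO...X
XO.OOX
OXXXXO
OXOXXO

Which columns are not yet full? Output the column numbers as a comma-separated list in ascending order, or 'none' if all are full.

col 0: top cell = '.' → open
col 1: top cell = 'O' → FULL
col 2: top cell = '.' → open
col 3: top cell = '.' → open
col 4: top cell = '.' → open
col 5: top cell = '.' → open

Answer: 0,2,3,4,5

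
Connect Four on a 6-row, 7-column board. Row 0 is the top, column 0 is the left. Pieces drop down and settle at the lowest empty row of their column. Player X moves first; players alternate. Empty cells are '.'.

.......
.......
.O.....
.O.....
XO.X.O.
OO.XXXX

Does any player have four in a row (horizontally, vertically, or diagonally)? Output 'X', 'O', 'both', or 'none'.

both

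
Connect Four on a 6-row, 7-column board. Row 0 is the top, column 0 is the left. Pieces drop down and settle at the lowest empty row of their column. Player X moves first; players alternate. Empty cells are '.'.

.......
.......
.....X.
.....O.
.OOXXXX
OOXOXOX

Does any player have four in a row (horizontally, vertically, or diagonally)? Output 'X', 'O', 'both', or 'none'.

X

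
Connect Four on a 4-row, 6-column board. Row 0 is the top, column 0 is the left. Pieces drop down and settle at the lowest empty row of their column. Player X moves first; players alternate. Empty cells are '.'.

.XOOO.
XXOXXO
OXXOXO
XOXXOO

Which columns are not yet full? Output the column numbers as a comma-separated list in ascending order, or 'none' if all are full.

Answer: 0,5

Derivation:
col 0: top cell = '.' → open
col 1: top cell = 'X' → FULL
col 2: top cell = 'O' → FULL
col 3: top cell = 'O' → FULL
col 4: top cell = 'O' → FULL
col 5: top cell = '.' → open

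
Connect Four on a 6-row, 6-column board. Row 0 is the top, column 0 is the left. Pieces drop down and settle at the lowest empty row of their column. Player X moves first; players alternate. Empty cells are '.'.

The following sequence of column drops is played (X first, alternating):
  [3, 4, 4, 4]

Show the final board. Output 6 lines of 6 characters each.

Move 1: X drops in col 3, lands at row 5
Move 2: O drops in col 4, lands at row 5
Move 3: X drops in col 4, lands at row 4
Move 4: O drops in col 4, lands at row 3

Answer: ......
......
......
....O.
....X.
...XO.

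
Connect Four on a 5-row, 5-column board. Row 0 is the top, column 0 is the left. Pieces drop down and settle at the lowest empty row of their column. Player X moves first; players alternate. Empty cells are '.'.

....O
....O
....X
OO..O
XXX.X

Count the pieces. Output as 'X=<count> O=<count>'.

X=5 O=5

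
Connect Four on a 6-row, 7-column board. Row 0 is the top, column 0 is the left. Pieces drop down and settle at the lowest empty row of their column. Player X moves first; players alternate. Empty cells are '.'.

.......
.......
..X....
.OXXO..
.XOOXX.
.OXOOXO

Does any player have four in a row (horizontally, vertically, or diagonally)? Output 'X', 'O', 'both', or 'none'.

X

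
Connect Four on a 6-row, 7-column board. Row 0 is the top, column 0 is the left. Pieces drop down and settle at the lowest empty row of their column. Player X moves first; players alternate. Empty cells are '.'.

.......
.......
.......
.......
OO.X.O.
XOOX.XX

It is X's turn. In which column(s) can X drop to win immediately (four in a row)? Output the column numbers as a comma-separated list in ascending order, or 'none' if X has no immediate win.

Answer: 4

Derivation:
col 0: drop X → no win
col 1: drop X → no win
col 2: drop X → no win
col 3: drop X → no win
col 4: drop X → WIN!
col 5: drop X → no win
col 6: drop X → no win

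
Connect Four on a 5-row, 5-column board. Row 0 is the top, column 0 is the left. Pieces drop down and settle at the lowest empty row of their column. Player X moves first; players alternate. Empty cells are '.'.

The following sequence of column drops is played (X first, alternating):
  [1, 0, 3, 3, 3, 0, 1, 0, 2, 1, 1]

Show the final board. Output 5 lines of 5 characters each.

Move 1: X drops in col 1, lands at row 4
Move 2: O drops in col 0, lands at row 4
Move 3: X drops in col 3, lands at row 4
Move 4: O drops in col 3, lands at row 3
Move 5: X drops in col 3, lands at row 2
Move 6: O drops in col 0, lands at row 3
Move 7: X drops in col 1, lands at row 3
Move 8: O drops in col 0, lands at row 2
Move 9: X drops in col 2, lands at row 4
Move 10: O drops in col 1, lands at row 2
Move 11: X drops in col 1, lands at row 1

Answer: .....
.X...
OO.X.
OX.O.
OXXX.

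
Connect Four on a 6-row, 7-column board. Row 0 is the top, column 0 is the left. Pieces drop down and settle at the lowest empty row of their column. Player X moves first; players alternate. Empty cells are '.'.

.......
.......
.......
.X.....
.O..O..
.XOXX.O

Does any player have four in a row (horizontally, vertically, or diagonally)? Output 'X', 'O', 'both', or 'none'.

none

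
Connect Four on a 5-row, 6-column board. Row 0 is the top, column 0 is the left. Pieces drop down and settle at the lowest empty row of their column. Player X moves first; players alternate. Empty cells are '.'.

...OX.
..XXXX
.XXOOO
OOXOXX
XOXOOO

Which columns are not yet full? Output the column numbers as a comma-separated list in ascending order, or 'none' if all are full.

col 0: top cell = '.' → open
col 1: top cell = '.' → open
col 2: top cell = '.' → open
col 3: top cell = 'O' → FULL
col 4: top cell = 'X' → FULL
col 5: top cell = '.' → open

Answer: 0,1,2,5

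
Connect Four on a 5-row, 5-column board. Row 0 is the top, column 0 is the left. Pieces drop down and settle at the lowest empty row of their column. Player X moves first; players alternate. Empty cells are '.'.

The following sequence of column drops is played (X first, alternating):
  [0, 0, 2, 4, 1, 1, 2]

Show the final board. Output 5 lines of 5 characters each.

Move 1: X drops in col 0, lands at row 4
Move 2: O drops in col 0, lands at row 3
Move 3: X drops in col 2, lands at row 4
Move 4: O drops in col 4, lands at row 4
Move 5: X drops in col 1, lands at row 4
Move 6: O drops in col 1, lands at row 3
Move 7: X drops in col 2, lands at row 3

Answer: .....
.....
.....
OOX..
XXX.O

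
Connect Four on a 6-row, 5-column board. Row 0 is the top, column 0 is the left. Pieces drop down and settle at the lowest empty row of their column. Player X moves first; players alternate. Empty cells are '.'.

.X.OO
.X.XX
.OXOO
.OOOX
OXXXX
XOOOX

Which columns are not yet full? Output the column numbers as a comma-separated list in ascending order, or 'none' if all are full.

col 0: top cell = '.' → open
col 1: top cell = 'X' → FULL
col 2: top cell = '.' → open
col 3: top cell = 'O' → FULL
col 4: top cell = 'O' → FULL

Answer: 0,2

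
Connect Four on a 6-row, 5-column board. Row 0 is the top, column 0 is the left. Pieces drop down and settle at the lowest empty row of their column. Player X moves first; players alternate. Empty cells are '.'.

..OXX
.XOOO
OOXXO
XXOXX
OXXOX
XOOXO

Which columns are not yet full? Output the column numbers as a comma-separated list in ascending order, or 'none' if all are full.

Answer: 0,1

Derivation:
col 0: top cell = '.' → open
col 1: top cell = '.' → open
col 2: top cell = 'O' → FULL
col 3: top cell = 'X' → FULL
col 4: top cell = 'X' → FULL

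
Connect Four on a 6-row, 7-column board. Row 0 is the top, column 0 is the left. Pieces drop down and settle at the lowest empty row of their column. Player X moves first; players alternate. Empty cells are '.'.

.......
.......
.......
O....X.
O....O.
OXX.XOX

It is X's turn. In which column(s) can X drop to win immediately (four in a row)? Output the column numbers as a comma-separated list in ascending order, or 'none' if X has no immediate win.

Answer: 3

Derivation:
col 0: drop X → no win
col 1: drop X → no win
col 2: drop X → no win
col 3: drop X → WIN!
col 4: drop X → no win
col 5: drop X → no win
col 6: drop X → no win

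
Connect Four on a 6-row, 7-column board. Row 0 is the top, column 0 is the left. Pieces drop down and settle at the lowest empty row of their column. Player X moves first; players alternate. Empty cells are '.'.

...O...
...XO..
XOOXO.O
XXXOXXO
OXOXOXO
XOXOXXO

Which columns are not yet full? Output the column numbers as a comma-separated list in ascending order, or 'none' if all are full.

col 0: top cell = '.' → open
col 1: top cell = '.' → open
col 2: top cell = '.' → open
col 3: top cell = 'O' → FULL
col 4: top cell = '.' → open
col 5: top cell = '.' → open
col 6: top cell = '.' → open

Answer: 0,1,2,4,5,6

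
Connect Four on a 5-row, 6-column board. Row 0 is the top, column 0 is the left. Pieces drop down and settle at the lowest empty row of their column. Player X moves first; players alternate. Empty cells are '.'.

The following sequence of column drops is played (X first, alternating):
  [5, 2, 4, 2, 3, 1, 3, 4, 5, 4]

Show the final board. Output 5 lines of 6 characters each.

Answer: ......
......
....O.
..OXOX
.OOXXX

Derivation:
Move 1: X drops in col 5, lands at row 4
Move 2: O drops in col 2, lands at row 4
Move 3: X drops in col 4, lands at row 4
Move 4: O drops in col 2, lands at row 3
Move 5: X drops in col 3, lands at row 4
Move 6: O drops in col 1, lands at row 4
Move 7: X drops in col 3, lands at row 3
Move 8: O drops in col 4, lands at row 3
Move 9: X drops in col 5, lands at row 3
Move 10: O drops in col 4, lands at row 2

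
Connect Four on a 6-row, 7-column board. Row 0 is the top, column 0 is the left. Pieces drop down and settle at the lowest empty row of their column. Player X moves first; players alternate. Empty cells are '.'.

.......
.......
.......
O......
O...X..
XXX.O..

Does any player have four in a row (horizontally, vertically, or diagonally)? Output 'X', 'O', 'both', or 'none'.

none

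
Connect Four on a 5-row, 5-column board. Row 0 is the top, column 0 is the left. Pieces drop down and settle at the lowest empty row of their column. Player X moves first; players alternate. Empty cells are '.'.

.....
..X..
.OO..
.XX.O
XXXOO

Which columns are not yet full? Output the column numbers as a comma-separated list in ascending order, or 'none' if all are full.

col 0: top cell = '.' → open
col 1: top cell = '.' → open
col 2: top cell = '.' → open
col 3: top cell = '.' → open
col 4: top cell = '.' → open

Answer: 0,1,2,3,4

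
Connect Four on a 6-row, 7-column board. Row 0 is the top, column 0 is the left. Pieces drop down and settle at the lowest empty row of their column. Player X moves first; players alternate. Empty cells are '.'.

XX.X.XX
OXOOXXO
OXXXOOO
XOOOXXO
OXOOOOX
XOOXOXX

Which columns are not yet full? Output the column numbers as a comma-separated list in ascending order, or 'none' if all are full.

Answer: 2,4

Derivation:
col 0: top cell = 'X' → FULL
col 1: top cell = 'X' → FULL
col 2: top cell = '.' → open
col 3: top cell = 'X' → FULL
col 4: top cell = '.' → open
col 5: top cell = 'X' → FULL
col 6: top cell = 'X' → FULL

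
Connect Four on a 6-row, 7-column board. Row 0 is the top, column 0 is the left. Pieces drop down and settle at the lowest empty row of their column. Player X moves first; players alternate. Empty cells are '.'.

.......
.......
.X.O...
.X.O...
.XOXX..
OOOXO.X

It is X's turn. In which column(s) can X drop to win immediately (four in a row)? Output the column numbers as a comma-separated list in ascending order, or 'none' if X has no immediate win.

Answer: 1

Derivation:
col 0: drop X → no win
col 1: drop X → WIN!
col 2: drop X → no win
col 3: drop X → no win
col 4: drop X → no win
col 5: drop X → no win
col 6: drop X → no win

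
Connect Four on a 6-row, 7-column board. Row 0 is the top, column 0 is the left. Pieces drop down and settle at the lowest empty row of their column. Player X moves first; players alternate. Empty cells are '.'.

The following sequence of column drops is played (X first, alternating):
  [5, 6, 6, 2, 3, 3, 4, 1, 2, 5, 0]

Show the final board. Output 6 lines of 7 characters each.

Move 1: X drops in col 5, lands at row 5
Move 2: O drops in col 6, lands at row 5
Move 3: X drops in col 6, lands at row 4
Move 4: O drops in col 2, lands at row 5
Move 5: X drops in col 3, lands at row 5
Move 6: O drops in col 3, lands at row 4
Move 7: X drops in col 4, lands at row 5
Move 8: O drops in col 1, lands at row 5
Move 9: X drops in col 2, lands at row 4
Move 10: O drops in col 5, lands at row 4
Move 11: X drops in col 0, lands at row 5

Answer: .......
.......
.......
.......
..XO.OX
XOOXXXO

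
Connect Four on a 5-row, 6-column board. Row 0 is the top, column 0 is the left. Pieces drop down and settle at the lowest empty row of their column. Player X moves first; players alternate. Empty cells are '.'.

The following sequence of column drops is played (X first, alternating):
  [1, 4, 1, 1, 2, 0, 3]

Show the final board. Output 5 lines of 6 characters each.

Answer: ......
......
.O....
.X....
OXXXO.

Derivation:
Move 1: X drops in col 1, lands at row 4
Move 2: O drops in col 4, lands at row 4
Move 3: X drops in col 1, lands at row 3
Move 4: O drops in col 1, lands at row 2
Move 5: X drops in col 2, lands at row 4
Move 6: O drops in col 0, lands at row 4
Move 7: X drops in col 3, lands at row 4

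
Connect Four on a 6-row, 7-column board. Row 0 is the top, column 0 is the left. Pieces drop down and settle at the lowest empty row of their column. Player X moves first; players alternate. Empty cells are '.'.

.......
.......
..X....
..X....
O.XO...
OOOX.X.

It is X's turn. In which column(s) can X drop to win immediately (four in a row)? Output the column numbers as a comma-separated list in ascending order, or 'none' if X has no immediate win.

col 0: drop X → no win
col 1: drop X → no win
col 2: drop X → WIN!
col 3: drop X → no win
col 4: drop X → no win
col 5: drop X → no win
col 6: drop X → no win

Answer: 2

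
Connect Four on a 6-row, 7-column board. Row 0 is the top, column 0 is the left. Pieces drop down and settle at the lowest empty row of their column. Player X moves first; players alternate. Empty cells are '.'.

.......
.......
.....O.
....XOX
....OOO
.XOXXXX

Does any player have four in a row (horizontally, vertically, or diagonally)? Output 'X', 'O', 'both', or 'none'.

X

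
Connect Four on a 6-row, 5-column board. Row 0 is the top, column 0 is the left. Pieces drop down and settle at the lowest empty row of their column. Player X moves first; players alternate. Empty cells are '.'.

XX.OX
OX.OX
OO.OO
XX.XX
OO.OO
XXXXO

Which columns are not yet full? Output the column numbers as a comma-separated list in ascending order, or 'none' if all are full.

Answer: 2

Derivation:
col 0: top cell = 'X' → FULL
col 1: top cell = 'X' → FULL
col 2: top cell = '.' → open
col 3: top cell = 'O' → FULL
col 4: top cell = 'X' → FULL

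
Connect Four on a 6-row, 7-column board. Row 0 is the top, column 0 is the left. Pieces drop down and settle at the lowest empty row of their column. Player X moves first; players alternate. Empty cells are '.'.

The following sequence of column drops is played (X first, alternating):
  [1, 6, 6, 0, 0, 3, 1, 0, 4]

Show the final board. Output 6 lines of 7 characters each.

Move 1: X drops in col 1, lands at row 5
Move 2: O drops in col 6, lands at row 5
Move 3: X drops in col 6, lands at row 4
Move 4: O drops in col 0, lands at row 5
Move 5: X drops in col 0, lands at row 4
Move 6: O drops in col 3, lands at row 5
Move 7: X drops in col 1, lands at row 4
Move 8: O drops in col 0, lands at row 3
Move 9: X drops in col 4, lands at row 5

Answer: .......
.......
.......
O......
XX....X
OX.OX.O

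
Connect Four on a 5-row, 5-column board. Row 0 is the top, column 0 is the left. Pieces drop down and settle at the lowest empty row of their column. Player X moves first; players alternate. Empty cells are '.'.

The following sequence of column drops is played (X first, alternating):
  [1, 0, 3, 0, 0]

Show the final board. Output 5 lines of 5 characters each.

Move 1: X drops in col 1, lands at row 4
Move 2: O drops in col 0, lands at row 4
Move 3: X drops in col 3, lands at row 4
Move 4: O drops in col 0, lands at row 3
Move 5: X drops in col 0, lands at row 2

Answer: .....
.....
X....
O....
OX.X.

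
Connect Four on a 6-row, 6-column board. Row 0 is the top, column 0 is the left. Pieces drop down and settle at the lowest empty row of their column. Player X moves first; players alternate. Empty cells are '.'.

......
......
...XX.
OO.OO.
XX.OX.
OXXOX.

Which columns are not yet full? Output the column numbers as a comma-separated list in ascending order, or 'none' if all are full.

col 0: top cell = '.' → open
col 1: top cell = '.' → open
col 2: top cell = '.' → open
col 3: top cell = '.' → open
col 4: top cell = '.' → open
col 5: top cell = '.' → open

Answer: 0,1,2,3,4,5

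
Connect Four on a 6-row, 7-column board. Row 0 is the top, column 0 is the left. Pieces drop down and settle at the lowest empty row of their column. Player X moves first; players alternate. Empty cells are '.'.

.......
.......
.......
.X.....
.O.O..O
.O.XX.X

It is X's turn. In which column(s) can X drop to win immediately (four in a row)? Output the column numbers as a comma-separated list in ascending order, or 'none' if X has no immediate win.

col 0: drop X → no win
col 1: drop X → no win
col 2: drop X → no win
col 3: drop X → no win
col 4: drop X → no win
col 5: drop X → WIN!
col 6: drop X → no win

Answer: 5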